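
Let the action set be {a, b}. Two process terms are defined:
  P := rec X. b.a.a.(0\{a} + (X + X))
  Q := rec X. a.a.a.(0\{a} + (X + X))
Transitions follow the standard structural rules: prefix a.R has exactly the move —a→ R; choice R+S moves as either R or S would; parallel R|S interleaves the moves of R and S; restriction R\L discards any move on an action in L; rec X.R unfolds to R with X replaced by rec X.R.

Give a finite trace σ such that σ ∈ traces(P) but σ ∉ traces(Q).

P's transition system — 4 states:
  s0 = rec X. b.a.a.(0\{a} + (X + X)) has moves =b=> s1
  s1 = a.a.(0\{a} + ((rec X. b.a.a.(0\{a} + (X + X))) + (rec X. b.a.a.(0\{a} + (X + X))))) has moves =a=> s2
  s2 = a.(0\{a} + ((rec X. b.a.a.(0\{a} + (X + X))) + (rec X. b.a.a.(0\{a} + (X + X))))) has moves =a=> s3
  s3 = 0\{a} + ((rec X. b.a.a.(0\{a} + (X + X))) + (rec X. b.a.a.(0\{a} + (X + X)))) has moves =b=> s1
Q's transition system — 4 states:
  t0 = rec X. a.a.a.(0\{a} + (X + X)) has moves =a=> t1
  t1 = a.a.(0\{a} + ((rec X. a.a.a.(0\{a} + (X + X))) + (rec X. a.a.a.(0\{a} + (X + X))))) has moves =a=> t2
  t2 = a.(0\{a} + ((rec X. a.a.a.(0\{a} + (X + X))) + (rec X. a.a.a.(0\{a} + (X + X))))) has moves =a=> t3
  t3 = 0\{a} + ((rec X. a.a.a.(0\{a} + (X + X))) + (rec X. a.a.a.(0\{a} + (X + X)))) has moves =a=> t1
Executing b from P (initial set {s0}):
  after b @ step 1: {s1}
  — P admits the full trace.
Executing b from Q (initial set {t0}):
  after b @ step 1: ∅ (Q stuck)

b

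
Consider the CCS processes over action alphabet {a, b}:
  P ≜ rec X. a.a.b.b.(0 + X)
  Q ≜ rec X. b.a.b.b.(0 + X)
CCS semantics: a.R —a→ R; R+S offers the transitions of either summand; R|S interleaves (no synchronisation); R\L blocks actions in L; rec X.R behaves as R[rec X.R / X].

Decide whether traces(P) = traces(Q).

Reachable graph of P (5 states):
  m0 = rec X. a.a.b.b.(0 + X) :: --a--▸ m1
  m1 = a.b.b.(0 + (rec X. a.a.b.b.(0 + X))) :: --a--▸ m2
  m2 = b.b.(0 + (rec X. a.a.b.b.(0 + X))) :: --b--▸ m3
  m3 = b.(0 + (rec X. a.a.b.b.(0 + X))) :: --b--▸ m4
  m4 = 0 + (rec X. a.a.b.b.(0 + X)) :: --a--▸ m1
Reachable graph of Q (5 states):
  n0 = rec X. b.a.b.b.(0 + X) :: --b--▸ n1
  n1 = a.b.b.(0 + (rec X. b.a.b.b.(0 + X))) :: --a--▸ n2
  n2 = b.b.(0 + (rec X. b.a.b.b.(0 + X))) :: --b--▸ n3
  n3 = b.(0 + (rec X. b.a.b.b.(0 + X))) :: --b--▸ n4
  n4 = 0 + (rec X. b.a.b.b.(0 + X)) :: --b--▸ n1
Trace ⟨a⟩ through P, begin at {m0}:
  after a @ step 1: {m1}
  — P admits the full trace.
Trace ⟨a⟩ through Q, begin at {n0}:
  after a @ step 1: ∅  — Q cannot continue

NO — witness ⟨a⟩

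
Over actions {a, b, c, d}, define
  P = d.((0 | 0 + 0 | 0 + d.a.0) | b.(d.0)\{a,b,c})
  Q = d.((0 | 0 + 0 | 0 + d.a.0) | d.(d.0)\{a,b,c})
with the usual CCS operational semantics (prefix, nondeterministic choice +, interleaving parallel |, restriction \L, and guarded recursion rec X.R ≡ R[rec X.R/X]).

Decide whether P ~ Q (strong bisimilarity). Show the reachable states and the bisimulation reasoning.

LTS(P): 10 reachable states
  s0 = d.((0 | 0 + 0 | 0 + d.a.0) | b.(d.0)\{a,b,c}) :: —d→ s1
  s1 = (0 | 0 + 0 | 0 + d.a.0) | b.(d.0)\{a,b,c} :: —b→ s2, —d→ s3
  s2 = (0 | 0 + 0 | 0 + d.a.0) | (d.0)\{a,b,c} :: —d→ s4, —d→ s5
  s3 = a.0 | b.(d.0)\{a,b,c} :: —a→ s6, —b→ s5
  s4 = (0 | 0 + 0 | 0 + d.a.0) | 0\{a,b,c} :: —d→ s7
  s5 = a.0 | (d.0)\{a,b,c} :: —a→ s8, —d→ s7
  s6 = 0 | b.(d.0)\{a,b,c} :: —b→ s8
  s7 = a.0 | 0\{a,b,c} :: —a→ s9
  s8 = 0 | (d.0)\{a,b,c} :: —d→ s9
  s9 = 0 | 0\{a,b,c} :: ·
LTS(Q): 10 reachable states
  t0 = d.((0 | 0 + 0 | 0 + d.a.0) | d.(d.0)\{a,b,c}) :: —d→ t1
  t1 = (0 | 0 + 0 | 0 + d.a.0) | d.(d.0)\{a,b,c} :: —d→ t2, —d→ t3
  t2 = (0 | 0 + 0 | 0 + d.a.0) | (d.0)\{a,b,c} :: —d→ t4, —d→ t5
  t3 = a.0 | d.(d.0)\{a,b,c} :: —a→ t6, —d→ t5
  t4 = (0 | 0 + 0 | 0 + d.a.0) | 0\{a,b,c} :: —d→ t7
  t5 = a.0 | (d.0)\{a,b,c} :: —a→ t8, —d→ t7
  t6 = 0 | d.(d.0)\{a,b,c} :: —d→ t8
  t7 = a.0 | 0\{a,b,c} :: —a→ t9
  t8 = 0 | (d.0)\{a,b,c} :: —d→ t9
  t9 = 0 | 0\{a,b,c} :: ·
Bisimilarity quotient blocks:
  B0 = {s0}
  B1 = {s1}
  B2 = {s2, t2}
  B3 = {s4, t4}
  B4 = {s7, t7}
  B5 = {s9, t9}
  B6 = {s5, t5}
  B7 = {s8, t8}
  B8 = {s3}
  B9 = {s6}
  B10 = {t0}
  B11 = {t1}
  B12 = {t3}
  B13 = {t6}
s0 ∈ B0, t0 ∈ B10 → different blocks

not bisimilar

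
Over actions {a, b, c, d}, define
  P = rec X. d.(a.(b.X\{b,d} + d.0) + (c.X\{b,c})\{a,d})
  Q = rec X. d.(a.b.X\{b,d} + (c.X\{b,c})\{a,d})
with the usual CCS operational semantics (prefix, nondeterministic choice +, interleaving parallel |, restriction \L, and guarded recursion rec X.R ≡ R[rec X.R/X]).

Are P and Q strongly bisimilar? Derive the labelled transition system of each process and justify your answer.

P's transition system — 6 states:
  p0 = rec X. d.(a.(b.X\{b,d} + d.0) + (c.X\{b,c})\{a,d}) has moves --d--▸ p1
  p1 = a.(b.(rec X. d.(a.(b.X\{b,d} + d.0) + (c.X\{b,c})\{a,d}))\{b,d} + d.0) + (c.(rec X. d.(a.(b.X\{b,d} + d.0) + (c.X\{b,c})\{a,d}))\{b,c})\{a,d} has moves --a--▸ p2, --c--▸ p3
  p2 = b.(rec X. d.(a.(b.X\{b,d} + d.0) + (c.X\{b,c})\{a,d}))\{b,d} + d.0 has moves --b--▸ p4, --d--▸ p5
  p3 = (rec X. d.(a.(b.X\{b,d} + d.0) + (c.X\{b,c})\{a,d}))\{b,c}\{a,d} has moves deadlocked
  p4 = (rec X. d.(a.(b.X\{b,d} + d.0) + (c.X\{b,c})\{a,d}))\{b,d} has moves deadlocked
  p5 = 0 has moves deadlocked
Q's transition system — 5 states:
  q0 = rec X. d.(a.b.X\{b,d} + (c.X\{b,c})\{a,d}) has moves --d--▸ q1
  q1 = a.b.(rec X. d.(a.b.X\{b,d} + (c.X\{b,c})\{a,d}))\{b,d} + (c.(rec X. d.(a.b.X\{b,d} + (c.X\{b,c})\{a,d}))\{b,c})\{a,d} has moves --a--▸ q2, --c--▸ q3
  q2 = b.(rec X. d.(a.b.X\{b,d} + (c.X\{b,c})\{a,d}))\{b,d} has moves --b--▸ q4
  q3 = (rec X. d.(a.b.X\{b,d} + (c.X\{b,c})\{a,d}))\{b,c}\{a,d} has moves deadlocked
  q4 = (rec X. d.(a.b.X\{b,d} + (c.X\{b,c})\{a,d}))\{b,d} has moves deadlocked
Coarsest stable partition (strong bisimilarity classes):
  B0 = {p0}
  B1 = {p1}
  B2 = {p2}
  B3 = {p3, p4, p5, q3, q4}
  B4 = {q0}
  B5 = {q1}
  B6 = {q2}
p0 ∈ B0, q0 ∈ B4 → different blocks

not bisimilar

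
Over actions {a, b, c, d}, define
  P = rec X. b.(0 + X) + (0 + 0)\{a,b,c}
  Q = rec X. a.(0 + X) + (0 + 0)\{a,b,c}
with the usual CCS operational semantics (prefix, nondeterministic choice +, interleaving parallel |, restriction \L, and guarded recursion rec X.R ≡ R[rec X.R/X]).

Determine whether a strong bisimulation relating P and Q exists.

not bisimilar

LTS(P): 2 reachable states
  s0 = rec X. b.(0 + X) + (0 + 0)\{a,b,c} has moves =b=> s1
  s1 = 0 + (rec X. b.(0 + X) + (0 + 0)\{a,b,c}) has moves =b=> s1
LTS(Q): 2 reachable states
  t0 = rec X. a.(0 + X) + (0 + 0)\{a,b,c} has moves =a=> t1
  t1 = 0 + (rec X. a.(0 + X) + (0 + 0)\{a,b,c}) has moves =a=> t1
Bisimilarity quotient blocks:
  B0 = {s0, s1}
  B1 = {t0, t1}
s0 ∈ B0, t0 ∈ B1 → different blocks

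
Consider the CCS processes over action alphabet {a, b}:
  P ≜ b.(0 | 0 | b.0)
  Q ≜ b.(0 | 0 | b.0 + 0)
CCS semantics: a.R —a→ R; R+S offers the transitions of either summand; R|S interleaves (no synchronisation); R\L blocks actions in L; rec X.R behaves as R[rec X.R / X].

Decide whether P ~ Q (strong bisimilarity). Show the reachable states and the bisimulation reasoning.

LTS(P): 3 reachable states
  s0 = b.(0 | 0 | b.0) | —b→ s1
  s1 = 0 | 0 | b.0 | —b→ s2
  s2 = 0 | 0 | 0 | stopped
LTS(Q): 3 reachable states
  t0 = b.(0 | 0 | b.0 + 0) | —b→ t1
  t1 = 0 | 0 | b.0 + 0 | —b→ t2
  t2 = 0 | 0 | 0 | stopped
Partition-refinement fixed point:
  B0 = {s0, t0}
  B1 = {s1, t1}
  B2 = {s2, t2}
s0 ∈ B0, t0 ∈ B0 → same block

P ~ Q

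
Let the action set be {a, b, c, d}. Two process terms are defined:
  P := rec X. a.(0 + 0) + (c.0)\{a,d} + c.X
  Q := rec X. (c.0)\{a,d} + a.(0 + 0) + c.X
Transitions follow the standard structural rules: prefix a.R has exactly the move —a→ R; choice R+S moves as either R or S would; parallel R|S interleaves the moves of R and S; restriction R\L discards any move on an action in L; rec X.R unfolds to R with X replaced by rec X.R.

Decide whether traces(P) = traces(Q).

LTS(P): 3 reachable states
  u0 = rec X. a.(0 + 0) + (c.0)\{a,d} + c.X :: =a=> u1, =c=> u0, =c=> u2
  u1 = 0 + 0 :: stopped
  u2 = 0\{a,d} :: stopped
LTS(Q): 3 reachable states
  v0 = rec X. (c.0)\{a,d} + a.(0 + 0) + c.X :: =a=> v1, =c=> v0, =c=> v2
  v1 = 0 + 0 :: stopped
  v2 = 0\{a,d} :: stopped
Bisimilarity quotient blocks:
  B0 = {u0, v0}
  B1 = {u1, u2, v1, v2}
u0 ∈ B0, v0 ∈ B0 → same block
Bisimilar ⇒ trace-equivalent.

YES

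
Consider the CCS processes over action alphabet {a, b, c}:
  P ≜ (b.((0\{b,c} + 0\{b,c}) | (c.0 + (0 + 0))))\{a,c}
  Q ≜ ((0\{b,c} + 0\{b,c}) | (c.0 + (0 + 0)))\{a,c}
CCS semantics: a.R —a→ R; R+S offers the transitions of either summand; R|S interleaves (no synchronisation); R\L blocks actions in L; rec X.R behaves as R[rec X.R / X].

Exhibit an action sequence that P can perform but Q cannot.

LTS(P): 2 reachable states
  u0 = (b.((0\{b,c} + 0\{b,c}) | (c.0 + (0 + 0))))\{a,c} :: ··b··> u1
  u1 = ((0\{b,c} + 0\{b,c}) | (c.0 + (0 + 0)))\{a,c} :: ·
LTS(Q): 1 reachable states
  v0 = ((0\{b,c} + 0\{b,c}) | (c.0 + (0 + 0)))\{a,c} :: ·
Run σ = ⟨b⟩ on P: start {u0}
  [1] b ⇒ {u1}
  — P admits the full trace.
Run σ = ⟨b⟩ on Q: start {v0}
  [1] b ⇒ ∅  — Q cannot continue

b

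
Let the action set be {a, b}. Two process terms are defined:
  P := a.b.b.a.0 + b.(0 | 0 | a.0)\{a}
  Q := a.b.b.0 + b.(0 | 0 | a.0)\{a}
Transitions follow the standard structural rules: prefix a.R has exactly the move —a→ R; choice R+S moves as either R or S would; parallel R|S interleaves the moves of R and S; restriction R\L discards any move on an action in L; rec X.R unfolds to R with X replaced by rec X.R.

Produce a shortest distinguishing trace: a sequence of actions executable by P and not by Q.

LTS(P): 6 reachable states
  p0 = a.b.b.a.0 + b.(0 | 0 | a.0)\{a} has moves —a→ p1, —b→ p2
  p1 = b.b.a.0 has moves —b→ p3
  p2 = (0 | 0 | a.0)\{a} has moves deadlocked
  p3 = b.a.0 has moves —b→ p4
  p4 = a.0 has moves —a→ p5
  p5 = 0 has moves deadlocked
LTS(Q): 5 reachable states
  q0 = a.b.b.0 + b.(0 | 0 | a.0)\{a} has moves —a→ q1, —b→ q2
  q1 = b.b.0 has moves —b→ q3
  q2 = (0 | 0 | a.0)\{a} has moves deadlocked
  q3 = b.0 has moves —b→ q4
  q4 = 0 has moves deadlocked
Executing abba from P (initial set {p0}):
  after a @ step 1: {p1}
  after b @ step 2: {p3}
  after b @ step 3: {p4}
  after a @ step 4: {p5}
  P completes σ.
Executing abba from Q (initial set {q0}):
  after a @ step 1: {q1}
  after b @ step 2: {q3}
  after b @ step 3: {q4}
  after a @ step 4: ∅  — Q cannot continue

abba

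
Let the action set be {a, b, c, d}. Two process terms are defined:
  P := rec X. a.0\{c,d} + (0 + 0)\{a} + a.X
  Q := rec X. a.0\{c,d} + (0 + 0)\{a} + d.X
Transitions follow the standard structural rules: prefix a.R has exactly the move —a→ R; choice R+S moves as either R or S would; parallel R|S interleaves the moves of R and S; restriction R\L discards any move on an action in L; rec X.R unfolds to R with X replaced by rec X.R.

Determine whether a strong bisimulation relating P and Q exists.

P's transition system — 2 states:
  s0 = rec X. a.0\{c,d} + (0 + 0)\{a} + a.X → -a-> s0, -a-> s1
  s1 = 0\{c,d} → stopped
Q's transition system — 2 states:
  t0 = rec X. a.0\{c,d} + (0 + 0)\{a} + d.X → -a-> t1, -d-> t0
  t1 = 0\{c,d} → stopped
Bisimilarity quotient blocks:
  B0 = {s0}
  B1 = {s1, t1}
  B2 = {t0}
s0 ∈ B0, t0 ∈ B2 → different blocks

NO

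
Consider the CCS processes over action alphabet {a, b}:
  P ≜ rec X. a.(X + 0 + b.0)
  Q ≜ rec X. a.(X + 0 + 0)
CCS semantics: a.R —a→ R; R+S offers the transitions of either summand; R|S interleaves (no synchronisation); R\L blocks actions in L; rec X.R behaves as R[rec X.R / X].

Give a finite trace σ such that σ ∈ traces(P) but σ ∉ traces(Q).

ab

Reachable graph of P (3 states):
  u0 = rec X. a.(X + 0 + b.0) → --a--▸ u1
  u1 = (rec X. a.(X + 0 + b.0)) + 0 + b.0 → --a--▸ u1, --b--▸ u2
  u2 = 0 → (no moves)
Reachable graph of Q (2 states):
  v0 = rec X. a.(X + 0 + 0) → --a--▸ v1
  v1 = (rec X. a.(X + 0 + 0)) + 0 + 0 → --a--▸ v1
Executing ab from P (initial set {u0}):
  step 1 (a): {u1}
  step 2 (b): {u2}
  P completes σ.
Executing ab from Q (initial set {v0}):
  step 1 (a): {v1}
  step 2 (b): ∅ (Q stuck)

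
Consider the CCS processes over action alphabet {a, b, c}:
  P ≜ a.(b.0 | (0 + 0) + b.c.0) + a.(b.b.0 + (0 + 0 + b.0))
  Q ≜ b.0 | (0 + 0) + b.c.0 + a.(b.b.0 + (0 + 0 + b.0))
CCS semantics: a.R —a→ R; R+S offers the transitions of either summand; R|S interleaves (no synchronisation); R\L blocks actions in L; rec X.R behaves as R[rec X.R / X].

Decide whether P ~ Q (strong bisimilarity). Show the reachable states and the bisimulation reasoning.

P's transition system — 7 states:
  u0 = a.(b.0 | (0 + 0) + b.c.0) + a.(b.b.0 + (0 + 0 + b.0)) has moves —a→ u1, —a→ u2
  u1 = b.0 | (0 + 0) + b.c.0 has moves —b→ u3, —b→ u4
  u2 = b.b.0 + (0 + 0 + b.0) has moves —b→ u5, —b→ u6
  u3 = 0 | (0 + 0) has moves stopped
  u4 = c.0 has moves —c→ u5
  u5 = 0 has moves stopped
  u6 = b.0 has moves —b→ u5
Q's transition system — 6 states:
  v0 = b.0 | (0 + 0) + b.c.0 + a.(b.b.0 + (0 + 0 + b.0)) has moves —a→ v1, —b→ v2, —b→ v3
  v1 = b.b.0 + (0 + 0 + b.0) has moves —b→ v4, —b→ v5
  v2 = 0 | (0 + 0) has moves stopped
  v3 = c.0 has moves —c→ v4
  v4 = 0 has moves stopped
  v5 = b.0 has moves —b→ v4
Bisimilarity quotient blocks:
  B0 = {u0}
  B1 = {u2, v1}
  B2 = {u6, v5}
  B3 = {u3, u5, v2, v4}
  B4 = {u1}
  B5 = {u4, v3}
  B6 = {v0}
u0 ∈ B0, v0 ∈ B6 → different blocks

P ≁ Q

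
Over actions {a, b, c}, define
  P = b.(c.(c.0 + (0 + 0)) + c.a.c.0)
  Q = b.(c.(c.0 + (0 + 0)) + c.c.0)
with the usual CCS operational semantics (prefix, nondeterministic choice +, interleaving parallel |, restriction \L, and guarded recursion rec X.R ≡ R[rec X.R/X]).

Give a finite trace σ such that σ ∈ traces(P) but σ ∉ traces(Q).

bca

LTS(P): 6 reachable states
  s0 = b.(c.(c.0 + (0 + 0)) + c.a.c.0) | --b--▸ s1
  s1 = c.(c.0 + (0 + 0)) + c.a.c.0 | --c--▸ s2, --c--▸ s3
  s2 = a.c.0 | --a--▸ s4
  s3 = c.0 + (0 + 0) | --c--▸ s5
  s4 = c.0 | --c--▸ s5
  s5 = 0 | stopped
LTS(Q): 5 reachable states
  t0 = b.(c.(c.0 + (0 + 0)) + c.c.0) | --b--▸ t1
  t1 = c.(c.0 + (0 + 0)) + c.c.0 | --c--▸ t2, --c--▸ t3
  t2 = c.0 | --c--▸ t4
  t3 = c.0 + (0 + 0) | --c--▸ t4
  t4 = 0 | stopped
Run σ = ⟨bca⟩ on P: start {s0}
  [1] b ⇒ {s1}
  [2] c ⇒ {s2, s3}
  [3] a ⇒ {s4}
  P completes σ.
Run σ = ⟨bca⟩ on Q: start {t0}
  [1] b ⇒ {t1}
  [2] c ⇒ {t2, t3}
  [3] a ⇒ ∅ (Q stuck)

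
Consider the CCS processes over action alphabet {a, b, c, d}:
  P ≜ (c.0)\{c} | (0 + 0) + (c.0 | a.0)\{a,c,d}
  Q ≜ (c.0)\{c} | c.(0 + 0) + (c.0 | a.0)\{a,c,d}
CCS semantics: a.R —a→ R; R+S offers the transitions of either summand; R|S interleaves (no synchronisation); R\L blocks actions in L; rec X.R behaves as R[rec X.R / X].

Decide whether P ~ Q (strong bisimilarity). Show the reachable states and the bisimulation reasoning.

not bisimilar

P's transition system — 1 states:
  m0 = (c.0)\{c} | (0 + 0) + (c.0 | a.0)\{a,c,d} ⊢ deadlocked
Q's transition system — 2 states:
  n0 = (c.0)\{c} | c.(0 + 0) + (c.0 | a.0)\{a,c,d} ⊢ --c--▸ n1
  n1 = (c.0)\{c} | (0 + 0) ⊢ deadlocked
Partition-refinement fixed point:
  B0 = {m0, n1}
  B1 = {n0}
m0 ∈ B0, n0 ∈ B1 → different blocks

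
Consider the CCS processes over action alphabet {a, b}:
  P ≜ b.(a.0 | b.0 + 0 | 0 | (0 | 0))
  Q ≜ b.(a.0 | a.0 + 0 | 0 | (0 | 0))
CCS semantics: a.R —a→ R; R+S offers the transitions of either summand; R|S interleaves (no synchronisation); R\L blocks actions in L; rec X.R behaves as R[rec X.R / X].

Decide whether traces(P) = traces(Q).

Reachable graph of P (5 states):
  s0 = b.(a.0 | b.0 + 0 | 0 | (0 | 0)) has moves -b-> s1
  s1 = a.0 | b.0 + 0 | 0 | (0 | 0) has moves -a-> s2, -b-> s3
  s2 = 0 | b.0 has moves -b-> s4
  s3 = a.0 | 0 has moves -a-> s4
  s4 = 0 | 0 has moves deadlocked
Reachable graph of Q (5 states):
  t0 = b.(a.0 | a.0 + 0 | 0 | (0 | 0)) has moves -b-> t1
  t1 = a.0 | a.0 + 0 | 0 | (0 | 0) has moves -a-> t2, -a-> t3
  t2 = 0 | a.0 has moves -a-> t4
  t3 = a.0 | 0 has moves -a-> t4
  t4 = 0 | 0 has moves deadlocked
Run σ = ⟨bb⟩ on P: start {s0}
  [1] b ⇒ {s1}
  [2] b ⇒ {s3}
  P completes σ.
Run σ = ⟨bb⟩ on Q: start {t0}
  [1] b ⇒ {t1}
  [2] b ⇒ ∅ (Q stuck)

NO — witness ⟨bb⟩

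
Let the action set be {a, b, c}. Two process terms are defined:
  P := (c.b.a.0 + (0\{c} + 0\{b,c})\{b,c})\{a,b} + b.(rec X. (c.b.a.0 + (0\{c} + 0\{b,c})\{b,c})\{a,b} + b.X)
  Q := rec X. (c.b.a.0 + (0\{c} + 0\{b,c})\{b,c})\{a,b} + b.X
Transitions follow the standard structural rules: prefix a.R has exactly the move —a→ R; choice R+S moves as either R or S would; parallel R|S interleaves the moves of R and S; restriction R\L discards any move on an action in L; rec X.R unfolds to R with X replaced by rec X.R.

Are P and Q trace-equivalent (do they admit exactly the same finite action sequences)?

P's transition system — 3 states:
  p0 = (c.b.a.0 + (0\{c} + 0\{b,c})\{b,c})\{a,b} + b.(rec X. (c.b.a.0 + (0\{c} + 0\{b,c})\{b,c})\{a,b} + b.X) → —b→ p1, —c→ p2
  p1 = rec X. (c.b.a.0 + (0\{c} + 0\{b,c})\{b,c})\{a,b} + b.X → —b→ p1, —c→ p2
  p2 = (b.a.0)\{a,b} → (no moves)
Q's transition system — 2 states:
  q0 = rec X. (c.b.a.0 + (0\{c} + 0\{b,c})\{b,c})\{a,b} + b.X → —b→ q0, —c→ q1
  q1 = (b.a.0)\{a,b} → (no moves)
Partition-refinement fixed point:
  B0 = {p0, p1, q0}
  B1 = {p2, q1}
p0 ∈ B0, q0 ∈ B0 → same block
Bisimilar ⇒ trace-equivalent.

traces(P) = traces(Q)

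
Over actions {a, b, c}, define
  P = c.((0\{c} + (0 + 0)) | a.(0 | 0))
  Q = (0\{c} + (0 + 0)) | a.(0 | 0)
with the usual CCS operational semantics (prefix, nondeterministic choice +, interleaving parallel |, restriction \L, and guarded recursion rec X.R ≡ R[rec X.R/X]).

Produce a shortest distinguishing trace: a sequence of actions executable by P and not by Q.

c

LTS(P): 3 reachable states
  p0 = c.((0\{c} + (0 + 0)) | a.(0 | 0)) :: ··c··> p1
  p1 = (0\{c} + (0 + 0)) | a.(0 | 0) :: ··a··> p2
  p2 = (0\{c} + (0 + 0)) | (0 | 0) :: ·
LTS(Q): 2 reachable states
  q0 = (0\{c} + (0 + 0)) | a.(0 | 0) :: ··a··> q1
  q1 = (0\{c} + (0 + 0)) | (0 | 0) :: ·
Executing c from P (initial set {p0}):
  after c @ step 1: {p1}
  ✓ P
Executing c from Q (initial set {q0}):
  after c @ step 1: no successor for Q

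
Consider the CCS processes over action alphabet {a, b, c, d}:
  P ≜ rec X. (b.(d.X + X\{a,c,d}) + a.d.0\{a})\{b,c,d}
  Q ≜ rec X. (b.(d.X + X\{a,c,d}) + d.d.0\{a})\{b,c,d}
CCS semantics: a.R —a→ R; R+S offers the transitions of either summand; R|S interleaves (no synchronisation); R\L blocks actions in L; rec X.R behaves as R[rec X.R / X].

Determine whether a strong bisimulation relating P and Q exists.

LTS(P): 2 reachable states
  m0 = rec X. (b.(d.X + X\{a,c,d}) + a.d.0\{a})\{b,c,d} has moves --a--▸ m1
  m1 = (d.0\{a})\{b,c,d} has moves (no moves)
LTS(Q): 1 reachable states
  n0 = rec X. (b.(d.X + X\{a,c,d}) + d.d.0\{a})\{b,c,d} has moves (no moves)
Coarsest stable partition (strong bisimilarity classes):
  B0 = {m0}
  B1 = {m1, n0}
m0 ∈ B0, n0 ∈ B1 → different blocks

NO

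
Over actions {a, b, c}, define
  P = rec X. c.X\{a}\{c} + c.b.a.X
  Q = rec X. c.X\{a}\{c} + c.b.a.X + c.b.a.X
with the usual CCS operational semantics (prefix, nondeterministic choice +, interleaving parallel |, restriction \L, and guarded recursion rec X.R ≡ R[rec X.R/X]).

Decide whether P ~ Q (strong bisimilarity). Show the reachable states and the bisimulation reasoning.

Reachable graph of P (4 states):
  m0 = rec X. c.X\{a}\{c} + c.b.a.X :: =c=> m1, =c=> m2
  m1 = (rec X. c.X\{a}\{c} + c.b.a.X)\{a}\{c} :: ·
  m2 = b.a.(rec X. c.X\{a}\{c} + c.b.a.X) :: =b=> m3
  m3 = a.(rec X. c.X\{a}\{c} + c.b.a.X) :: =a=> m0
Reachable graph of Q (4 states):
  n0 = rec X. c.X\{a}\{c} + c.b.a.X + c.b.a.X :: =c=> n1, =c=> n2
  n1 = (rec X. c.X\{a}\{c} + c.b.a.X + c.b.a.X)\{a}\{c} :: ·
  n2 = b.a.(rec X. c.X\{a}\{c} + c.b.a.X + c.b.a.X) :: =b=> n3
  n3 = a.(rec X. c.X\{a}\{c} + c.b.a.X + c.b.a.X) :: =a=> n0
Bisimilarity quotient blocks:
  B0 = {m0, n0}
  B1 = {m2, n2}
  B2 = {m3, n3}
  B3 = {m1, n1}
m0 ∈ B0, n0 ∈ B0 → same block

P ~ Q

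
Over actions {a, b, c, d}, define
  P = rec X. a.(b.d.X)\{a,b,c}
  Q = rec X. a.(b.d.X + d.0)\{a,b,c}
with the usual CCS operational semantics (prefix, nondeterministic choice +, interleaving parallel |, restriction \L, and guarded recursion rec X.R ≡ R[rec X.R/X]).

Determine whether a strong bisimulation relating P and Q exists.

LTS(P): 2 reachable states
  u0 = rec X. a.(b.d.X)\{a,b,c} | --a--▸ u1
  u1 = (b.d.(rec X. a.(b.d.X)\{a,b,c}))\{a,b,c} | ∅
LTS(Q): 3 reachable states
  v0 = rec X. a.(b.d.X + d.0)\{a,b,c} | --a--▸ v1
  v1 = (b.d.(rec X. a.(b.d.X + d.0)\{a,b,c}) + d.0)\{a,b,c} | --d--▸ v2
  v2 = 0\{a,b,c} | ∅
Coarsest stable partition (strong bisimilarity classes):
  B0 = {u0}
  B1 = {u1, v2}
  B2 = {v0}
  B3 = {v1}
u0 ∈ B0, v0 ∈ B2 → different blocks

P ≁ Q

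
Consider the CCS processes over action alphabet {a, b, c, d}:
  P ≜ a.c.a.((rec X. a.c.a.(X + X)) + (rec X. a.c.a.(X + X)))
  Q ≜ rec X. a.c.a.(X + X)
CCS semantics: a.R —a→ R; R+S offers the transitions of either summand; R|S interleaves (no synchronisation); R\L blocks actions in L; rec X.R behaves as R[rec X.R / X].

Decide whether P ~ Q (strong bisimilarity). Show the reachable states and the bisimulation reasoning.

Reachable graph of P (4 states):
  p0 = a.c.a.((rec X. a.c.a.(X + X)) + (rec X. a.c.a.(X + X))) ⊢ ··a··> p1
  p1 = c.a.((rec X. a.c.a.(X + X)) + (rec X. a.c.a.(X + X))) ⊢ ··c··> p2
  p2 = a.((rec X. a.c.a.(X + X)) + (rec X. a.c.a.(X + X))) ⊢ ··a··> p3
  p3 = (rec X. a.c.a.(X + X)) + (rec X. a.c.a.(X + X)) ⊢ ··a··> p1
Reachable graph of Q (4 states):
  q0 = rec X. a.c.a.(X + X) ⊢ ··a··> q1
  q1 = c.a.((rec X. a.c.a.(X + X)) + (rec X. a.c.a.(X + X))) ⊢ ··c··> q2
  q2 = a.((rec X. a.c.a.(X + X)) + (rec X. a.c.a.(X + X))) ⊢ ··a··> q3
  q3 = (rec X. a.c.a.(X + X)) + (rec X. a.c.a.(X + X)) ⊢ ··a··> q1
Partition-refinement fixed point:
  B0 = {p0, p3, q0, q3}
  B1 = {p1, q1}
  B2 = {p2, q2}
p0 ∈ B0, q0 ∈ B0 → same block

P ~ Q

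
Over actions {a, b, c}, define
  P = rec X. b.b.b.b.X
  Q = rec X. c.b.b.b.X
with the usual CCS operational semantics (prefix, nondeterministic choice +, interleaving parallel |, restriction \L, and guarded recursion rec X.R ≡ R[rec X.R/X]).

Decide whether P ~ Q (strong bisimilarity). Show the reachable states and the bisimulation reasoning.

NO

Reachable graph of P (4 states):
  u0 = rec X. b.b.b.b.X ⊢ ··b··> u1
  u1 = b.b.b.(rec X. b.b.b.b.X) ⊢ ··b··> u2
  u2 = b.b.(rec X. b.b.b.b.X) ⊢ ··b··> u3
  u3 = b.(rec X. b.b.b.b.X) ⊢ ··b··> u0
Reachable graph of Q (4 states):
  v0 = rec X. c.b.b.b.X ⊢ ··c··> v1
  v1 = b.b.b.(rec X. c.b.b.b.X) ⊢ ··b··> v2
  v2 = b.b.(rec X. c.b.b.b.X) ⊢ ··b··> v3
  v3 = b.(rec X. c.b.b.b.X) ⊢ ··b··> v0
Partition-refinement fixed point:
  B0 = {u0, u1, u2, u3}
  B1 = {v0}
  B2 = {v1}
  B3 = {v2}
  B4 = {v3}
u0 ∈ B0, v0 ∈ B1 → different blocks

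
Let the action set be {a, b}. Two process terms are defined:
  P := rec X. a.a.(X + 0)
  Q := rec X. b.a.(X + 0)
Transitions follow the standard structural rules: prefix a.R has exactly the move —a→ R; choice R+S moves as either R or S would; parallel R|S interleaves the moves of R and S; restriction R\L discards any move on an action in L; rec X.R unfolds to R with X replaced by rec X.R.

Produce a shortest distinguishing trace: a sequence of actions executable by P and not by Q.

a

Reachable graph of P (3 states):
  u0 = rec X. a.a.(X + 0) → --a--▸ u1
  u1 = a.((rec X. a.a.(X + 0)) + 0) → --a--▸ u2
  u2 = (rec X. a.a.(X + 0)) + 0 → --a--▸ u1
Reachable graph of Q (3 states):
  v0 = rec X. b.a.(X + 0) → --b--▸ v1
  v1 = a.((rec X. b.a.(X + 0)) + 0) → --a--▸ v2
  v2 = (rec X. b.a.(X + 0)) + 0 → --b--▸ v1
Executing a from P (initial set {u0}):
  after a @ step 1: {u1}
  — P admits the full trace.
Executing a from Q (initial set {v0}):
  after a @ step 1: no successor for Q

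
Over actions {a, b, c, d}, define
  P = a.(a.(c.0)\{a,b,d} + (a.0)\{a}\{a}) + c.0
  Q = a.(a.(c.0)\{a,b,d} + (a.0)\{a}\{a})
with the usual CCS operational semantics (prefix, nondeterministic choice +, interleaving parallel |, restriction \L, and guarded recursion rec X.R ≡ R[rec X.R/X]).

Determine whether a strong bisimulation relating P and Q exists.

Reachable graph of P (5 states):
  s0 = a.(a.(c.0)\{a,b,d} + (a.0)\{a}\{a}) + c.0 ⊢ —a→ s1, —c→ s2
  s1 = a.(c.0)\{a,b,d} + (a.0)\{a}\{a} ⊢ —a→ s3
  s2 = 0 ⊢ stopped
  s3 = (c.0)\{a,b,d} ⊢ —c→ s4
  s4 = 0\{a,b,d} ⊢ stopped
Reachable graph of Q (4 states):
  t0 = a.(a.(c.0)\{a,b,d} + (a.0)\{a}\{a}) ⊢ —a→ t1
  t1 = a.(c.0)\{a,b,d} + (a.0)\{a}\{a} ⊢ —a→ t2
  t2 = (c.0)\{a,b,d} ⊢ —c→ t3
  t3 = 0\{a,b,d} ⊢ stopped
Bisimilarity quotient blocks:
  B0 = {s0}
  B1 = {s1, t1}
  B2 = {s3, t2}
  B3 = {s2, s4, t3}
  B4 = {t0}
s0 ∈ B0, t0 ∈ B4 → different blocks

NO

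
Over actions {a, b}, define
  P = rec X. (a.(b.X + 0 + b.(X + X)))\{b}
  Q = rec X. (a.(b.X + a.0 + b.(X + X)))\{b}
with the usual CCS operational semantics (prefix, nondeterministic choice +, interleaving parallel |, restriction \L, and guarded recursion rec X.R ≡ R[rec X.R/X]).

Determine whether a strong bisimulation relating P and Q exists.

LTS(P): 2 reachable states
  u0 = rec X. (a.(b.X + 0 + b.(X + X)))\{b} | —a→ u1
  u1 = (b.(rec X. (a.(b.X + 0 + b.(X + X)))\{b}) + 0 + b.((rec X. (a.(b.X + 0 + b.(X + X)))\{b}) + (rec X. (a.(b.X + 0 + b.(X + X)))\{b})))\{b} | stopped
LTS(Q): 3 reachable states
  v0 = rec X. (a.(b.X + a.0 + b.(X + X)))\{b} | —a→ v1
  v1 = (b.(rec X. (a.(b.X + a.0 + b.(X + X)))\{b}) + a.0 + b.((rec X. (a.(b.X + a.0 + b.(X + X)))\{b}) + (rec X. (a.(b.X + a.0 + b.(X + X)))\{b})))\{b} | —a→ v2
  v2 = 0\{b} | stopped
Partition-refinement fixed point:
  B0 = {u0, v1}
  B1 = {u1, v2}
  B2 = {v0}
u0 ∈ B0, v0 ∈ B2 → different blocks

NO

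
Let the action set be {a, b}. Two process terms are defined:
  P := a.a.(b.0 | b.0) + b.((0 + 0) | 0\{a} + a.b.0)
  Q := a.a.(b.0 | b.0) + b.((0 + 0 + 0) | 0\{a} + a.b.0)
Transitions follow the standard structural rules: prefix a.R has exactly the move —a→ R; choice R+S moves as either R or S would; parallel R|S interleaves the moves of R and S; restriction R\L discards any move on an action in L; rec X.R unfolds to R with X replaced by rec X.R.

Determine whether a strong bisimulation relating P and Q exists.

Reachable graph of P (9 states):
  m0 = a.a.(b.0 | b.0) + b.((0 + 0) | 0\{a} + a.b.0) has moves —a→ m1, —b→ m2
  m1 = a.(b.0 | b.0) has moves —a→ m3
  m2 = (0 + 0) | 0\{a} + a.b.0 has moves —a→ m4
  m3 = b.0 | b.0 has moves —b→ m5, —b→ m6
  m4 = b.0 has moves —b→ m7
  m5 = 0 | b.0 has moves —b→ m8
  m6 = b.0 | 0 has moves —b→ m8
  m7 = 0 has moves deadlocked
  m8 = 0 | 0 has moves deadlocked
Reachable graph of Q (9 states):
  n0 = a.a.(b.0 | b.0) + b.((0 + 0 + 0) | 0\{a} + a.b.0) has moves —a→ n1, —b→ n2
  n1 = a.(b.0 | b.0) has moves —a→ n3
  n2 = (0 + 0 + 0) | 0\{a} + a.b.0 has moves —a→ n4
  n3 = b.0 | b.0 has moves —b→ n5, —b→ n6
  n4 = b.0 has moves —b→ n7
  n5 = 0 | b.0 has moves —b→ n8
  n6 = b.0 | 0 has moves —b→ n8
  n7 = 0 has moves deadlocked
  n8 = 0 | 0 has moves deadlocked
Coarsest stable partition (strong bisimilarity classes):
  B0 = {m0, n0}
  B1 = {m2, n2}
  B2 = {m4, m5, m6, n4, n5, n6}
  B3 = {m7, m8, n7, n8}
  B4 = {m1, n1}
  B5 = {m3, n3}
m0 ∈ B0, n0 ∈ B0 → same block

bisimilar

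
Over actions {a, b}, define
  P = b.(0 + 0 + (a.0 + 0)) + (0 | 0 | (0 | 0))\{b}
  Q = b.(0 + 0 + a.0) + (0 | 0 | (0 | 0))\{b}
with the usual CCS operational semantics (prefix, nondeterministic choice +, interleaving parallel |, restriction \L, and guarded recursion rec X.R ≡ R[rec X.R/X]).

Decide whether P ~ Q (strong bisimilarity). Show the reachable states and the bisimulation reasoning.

LTS(P): 3 reachable states
  s0 = b.(0 + 0 + (a.0 + 0)) + (0 | 0 | (0 | 0))\{b} ⊢ —b→ s1
  s1 = 0 + 0 + (a.0 + 0) ⊢ —a→ s2
  s2 = 0 ⊢ (no moves)
LTS(Q): 3 reachable states
  t0 = b.(0 + 0 + a.0) + (0 | 0 | (0 | 0))\{b} ⊢ —b→ t1
  t1 = 0 + 0 + a.0 ⊢ —a→ t2
  t2 = 0 ⊢ (no moves)
Partition-refinement fixed point:
  B0 = {s0, t0}
  B1 = {s1, t1}
  B2 = {s2, t2}
s0 ∈ B0, t0 ∈ B0 → same block

bisimilar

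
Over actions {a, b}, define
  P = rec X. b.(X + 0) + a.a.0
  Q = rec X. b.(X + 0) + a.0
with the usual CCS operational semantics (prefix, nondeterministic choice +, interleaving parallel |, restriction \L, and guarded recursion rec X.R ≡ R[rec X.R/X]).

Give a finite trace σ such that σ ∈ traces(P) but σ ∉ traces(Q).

aa

P's transition system — 4 states:
  s0 = rec X. b.(X + 0) + a.a.0 has moves --a--▸ s1, --b--▸ s2
  s1 = a.0 has moves --a--▸ s3
  s2 = (rec X. b.(X + 0) + a.a.0) + 0 has moves --a--▸ s1, --b--▸ s2
  s3 = 0 has moves stopped
Q's transition system — 3 states:
  t0 = rec X. b.(X + 0) + a.0 has moves --a--▸ t1, --b--▸ t2
  t1 = 0 has moves stopped
  t2 = (rec X. b.(X + 0) + a.0) + 0 has moves --a--▸ t1, --b--▸ t2
Run σ = ⟨aa⟩ on P: start {s0}
  step 1 (a): {s1}
  step 2 (a): {s3}
  ✓ P
Run σ = ⟨aa⟩ on Q: start {t0}
  step 1 (a): {t1}
  step 2 (a): ∅ (Q stuck)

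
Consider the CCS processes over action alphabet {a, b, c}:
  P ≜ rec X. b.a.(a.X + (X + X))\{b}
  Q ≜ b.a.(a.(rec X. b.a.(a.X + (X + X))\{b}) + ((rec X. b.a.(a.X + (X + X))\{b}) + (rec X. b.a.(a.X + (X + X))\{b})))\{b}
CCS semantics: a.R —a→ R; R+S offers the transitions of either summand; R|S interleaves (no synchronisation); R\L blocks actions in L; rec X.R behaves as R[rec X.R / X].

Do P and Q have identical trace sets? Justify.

Reachable graph of P (4 states):
  u0 = rec X. b.a.(a.X + (X + X))\{b} has moves —b→ u1
  u1 = a.(a.(rec X. b.a.(a.X + (X + X))\{b}) + ((rec X. b.a.(a.X + (X + X))\{b}) + (rec X. b.a.(a.X + (X + X))\{b})))\{b} has moves —a→ u2
  u2 = (a.(rec X. b.a.(a.X + (X + X))\{b}) + ((rec X. b.a.(a.X + (X + X))\{b}) + (rec X. b.a.(a.X + (X + X))\{b})))\{b} has moves —a→ u3
  u3 = (rec X. b.a.(a.X + (X + X))\{b})\{b} has moves ∅
Reachable graph of Q (4 states):
  v0 = b.a.(a.(rec X. b.a.(a.X + (X + X))\{b}) + ((rec X. b.a.(a.X + (X + X))\{b}) + (rec X. b.a.(a.X + (X + X))\{b})))\{b} has moves —b→ v1
  v1 = a.(a.(rec X. b.a.(a.X + (X + X))\{b}) + ((rec X. b.a.(a.X + (X + X))\{b}) + (rec X. b.a.(a.X + (X + X))\{b})))\{b} has moves —a→ v2
  v2 = (a.(rec X. b.a.(a.X + (X + X))\{b}) + ((rec X. b.a.(a.X + (X + X))\{b}) + (rec X. b.a.(a.X + (X + X))\{b})))\{b} has moves —a→ v3
  v3 = (rec X. b.a.(a.X + (X + X))\{b})\{b} has moves ∅
Bisimilarity quotient blocks:
  B0 = {u0, v0}
  B1 = {u1, v1}
  B2 = {u2, v2}
  B3 = {u3, v3}
u0 ∈ B0, v0 ∈ B0 → same block
Bisimilar ⇒ trace-equivalent.

YES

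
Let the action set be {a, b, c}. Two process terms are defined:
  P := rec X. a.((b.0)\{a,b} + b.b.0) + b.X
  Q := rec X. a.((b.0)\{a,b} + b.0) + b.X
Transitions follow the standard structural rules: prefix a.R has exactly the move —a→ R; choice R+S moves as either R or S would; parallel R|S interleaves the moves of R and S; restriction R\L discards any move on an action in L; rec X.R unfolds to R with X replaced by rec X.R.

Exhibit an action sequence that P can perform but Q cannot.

Reachable graph of P (4 states):
  p0 = rec X. a.((b.0)\{a,b} + b.b.0) + b.X has moves —a→ p1, —b→ p0
  p1 = (b.0)\{a,b} + b.b.0 has moves —b→ p2
  p2 = b.0 has moves —b→ p3
  p3 = 0 has moves (no moves)
Reachable graph of Q (3 states):
  q0 = rec X. a.((b.0)\{a,b} + b.0) + b.X has moves —a→ q1, —b→ q0
  q1 = (b.0)\{a,b} + b.0 has moves —b→ q2
  q2 = 0 has moves (no moves)
Trace ⟨abb⟩ through P, begin at {p0}:
  step 1 (a): {p1}
  step 2 (b): {p2}
  step 3 (b): {p3}
  ✓ P
Trace ⟨abb⟩ through Q, begin at {q0}:
  step 1 (a): {q1}
  step 2 (b): {q2}
  step 3 (b): ∅  — Q cannot continue

abb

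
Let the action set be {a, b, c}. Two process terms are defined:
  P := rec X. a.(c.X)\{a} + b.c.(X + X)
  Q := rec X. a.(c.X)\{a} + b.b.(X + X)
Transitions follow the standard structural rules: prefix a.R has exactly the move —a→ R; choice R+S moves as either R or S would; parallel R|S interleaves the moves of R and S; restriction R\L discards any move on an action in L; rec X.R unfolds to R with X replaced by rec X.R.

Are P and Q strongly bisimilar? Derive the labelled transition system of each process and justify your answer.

Reachable graph of P (7 states):
  m0 = rec X. a.(c.X)\{a} + b.c.(X + X) ⊢ =a=> m1, =b=> m2
  m1 = (c.(rec X. a.(c.X)\{a} + b.c.(X + X)))\{a} ⊢ =c=> m3
  m2 = c.((rec X. a.(c.X)\{a} + b.c.(X + X)) + (rec X. a.(c.X)\{a} + b.c.(X + X))) ⊢ =c=> m4
  m3 = (rec X. a.(c.X)\{a} + b.c.(X + X))\{a} ⊢ =b=> m5
  m4 = (rec X. a.(c.X)\{a} + b.c.(X + X)) + (rec X. a.(c.X)\{a} + b.c.(X + X)) ⊢ =a=> m1, =b=> m2
  m5 = (c.((rec X. a.(c.X)\{a} + b.c.(X + X)) + (rec X. a.(c.X)\{a} + b.c.(X + X))))\{a} ⊢ =c=> m6
  m6 = ((rec X. a.(c.X)\{a} + b.c.(X + X)) + (rec X. a.(c.X)\{a} + b.c.(X + X)))\{a} ⊢ =b=> m5
Reachable graph of Q (7 states):
  n0 = rec X. a.(c.X)\{a} + b.b.(X + X) ⊢ =a=> n1, =b=> n2
  n1 = (c.(rec X. a.(c.X)\{a} + b.b.(X + X)))\{a} ⊢ =c=> n3
  n2 = b.((rec X. a.(c.X)\{a} + b.b.(X + X)) + (rec X. a.(c.X)\{a} + b.b.(X + X))) ⊢ =b=> n4
  n3 = (rec X. a.(c.X)\{a} + b.b.(X + X))\{a} ⊢ =b=> n5
  n4 = (rec X. a.(c.X)\{a} + b.b.(X + X)) + (rec X. a.(c.X)\{a} + b.b.(X + X)) ⊢ =a=> n1, =b=> n2
  n5 = (b.((rec X. a.(c.X)\{a} + b.b.(X + X)) + (rec X. a.(c.X)\{a} + b.b.(X + X))))\{a} ⊢ =b=> n6
  n6 = ((rec X. a.(c.X)\{a} + b.b.(X + X)) + (rec X. a.(c.X)\{a} + b.b.(X + X)))\{a} ⊢ =b=> n5
Bisimilarity quotient blocks:
  B0 = {m0, m4}
  B1 = {m1, m5}
  B2 = {m3, m6}
  B3 = {m2}
  B4 = {n0, n4}
  B5 = {n2}
  B6 = {n1}
  B7 = {n3, n5, n6}
m0 ∈ B0, n0 ∈ B4 → different blocks

P ≁ Q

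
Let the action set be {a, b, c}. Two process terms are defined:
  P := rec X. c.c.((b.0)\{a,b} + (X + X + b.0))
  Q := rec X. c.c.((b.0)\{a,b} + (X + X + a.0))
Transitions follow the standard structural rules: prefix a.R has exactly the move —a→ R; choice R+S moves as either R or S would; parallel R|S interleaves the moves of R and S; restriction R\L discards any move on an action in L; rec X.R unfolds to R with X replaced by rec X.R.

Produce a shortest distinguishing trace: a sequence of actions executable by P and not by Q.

Reachable graph of P (4 states):
  p0 = rec X. c.c.((b.0)\{a,b} + (X + X + b.0)) :: ··c··> p1
  p1 = c.((b.0)\{a,b} + ((rec X. c.c.((b.0)\{a,b} + (X + X + b.0))) + (rec X. c.c.((b.0)\{a,b} + (X + X + b.0))) + b.0)) :: ··c··> p2
  p2 = (b.0)\{a,b} + ((rec X. c.c.((b.0)\{a,b} + (X + X + b.0))) + (rec X. c.c.((b.0)\{a,b} + (X + X + b.0))) + b.0) :: ··b··> p3, ··c··> p1
  p3 = 0 :: ∅
Reachable graph of Q (4 states):
  q0 = rec X. c.c.((b.0)\{a,b} + (X + X + a.0)) :: ··c··> q1
  q1 = c.((b.0)\{a,b} + ((rec X. c.c.((b.0)\{a,b} + (X + X + a.0))) + (rec X. c.c.((b.0)\{a,b} + (X + X + a.0))) + a.0)) :: ··c··> q2
  q2 = (b.0)\{a,b} + ((rec X. c.c.((b.0)\{a,b} + (X + X + a.0))) + (rec X. c.c.((b.0)\{a,b} + (X + X + a.0))) + a.0) :: ··a··> q3, ··c··> q1
  q3 = 0 :: ∅
Run σ = ⟨ccb⟩ on P: start {p0}
  step 1 (c): {p1}
  step 2 (c): {p2}
  step 3 (b): {p3}
  ✓ P
Run σ = ⟨ccb⟩ on Q: start {q0}
  step 1 (c): {q1}
  step 2 (c): {q2}
  step 3 (b): no successor for Q

ccb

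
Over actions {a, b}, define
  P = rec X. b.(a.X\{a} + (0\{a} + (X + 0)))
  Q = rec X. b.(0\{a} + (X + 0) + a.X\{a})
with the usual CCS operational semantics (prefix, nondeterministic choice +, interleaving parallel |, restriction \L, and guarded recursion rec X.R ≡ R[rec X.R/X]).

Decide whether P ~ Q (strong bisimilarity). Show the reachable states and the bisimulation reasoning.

YES

P's transition system — 4 states:
  m0 = rec X. b.(a.X\{a} + (0\{a} + (X + 0))) has moves =b=> m1
  m1 = a.(rec X. b.(a.X\{a} + (0\{a} + (X + 0))))\{a} + (0\{a} + ((rec X. b.(a.X\{a} + (0\{a} + (X + 0)))) + 0)) has moves =a=> m2, =b=> m1
  m2 = (rec X. b.(a.X\{a} + (0\{a} + (X + 0))))\{a} has moves =b=> m3
  m3 = (a.(rec X. b.(a.X\{a} + (0\{a} + (X + 0))))\{a} + (0\{a} + ((rec X. b.(a.X\{a} + (0\{a} + (X + 0)))) + 0)))\{a} has moves =b=> m3
Q's transition system — 4 states:
  n0 = rec X. b.(0\{a} + (X + 0) + a.X\{a}) has moves =b=> n1
  n1 = 0\{a} + ((rec X. b.(0\{a} + (X + 0) + a.X\{a})) + 0) + a.(rec X. b.(0\{a} + (X + 0) + a.X\{a}))\{a} has moves =a=> n2, =b=> n1
  n2 = (rec X. b.(0\{a} + (X + 0) + a.X\{a}))\{a} has moves =b=> n3
  n3 = (0\{a} + ((rec X. b.(0\{a} + (X + 0) + a.X\{a})) + 0) + a.(rec X. b.(0\{a} + (X + 0) + a.X\{a}))\{a})\{a} has moves =b=> n3
Partition-refinement fixed point:
  B0 = {m0, n0}
  B1 = {m1, n1}
  B2 = {m2, m3, n2, n3}
m0 ∈ B0, n0 ∈ B0 → same block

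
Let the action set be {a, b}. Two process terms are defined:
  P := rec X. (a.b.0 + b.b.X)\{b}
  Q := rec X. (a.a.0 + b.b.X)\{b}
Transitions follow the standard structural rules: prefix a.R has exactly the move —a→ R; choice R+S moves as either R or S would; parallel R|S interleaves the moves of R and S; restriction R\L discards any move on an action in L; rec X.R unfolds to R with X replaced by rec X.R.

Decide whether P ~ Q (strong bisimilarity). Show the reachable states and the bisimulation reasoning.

Reachable graph of P (2 states):
  s0 = rec X. (a.b.0 + b.b.X)\{b} → —a→ s1
  s1 = (b.0)\{b} → ∅
Reachable graph of Q (3 states):
  t0 = rec X. (a.a.0 + b.b.X)\{b} → —a→ t1
  t1 = (a.0)\{b} → —a→ t2
  t2 = 0\{b} → ∅
Partition-refinement fixed point:
  B0 = {s0, t1}
  B1 = {s1, t2}
  B2 = {t0}
s0 ∈ B0, t0 ∈ B2 → different blocks

NO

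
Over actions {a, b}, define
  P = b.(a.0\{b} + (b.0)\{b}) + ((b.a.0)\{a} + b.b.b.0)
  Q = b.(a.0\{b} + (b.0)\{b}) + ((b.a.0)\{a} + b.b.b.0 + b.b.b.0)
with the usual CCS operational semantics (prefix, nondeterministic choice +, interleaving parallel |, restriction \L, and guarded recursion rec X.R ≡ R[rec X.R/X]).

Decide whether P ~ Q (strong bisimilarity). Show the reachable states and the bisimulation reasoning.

P ~ Q

Reachable graph of P (7 states):
  s0 = b.(a.0\{b} + (b.0)\{b}) + ((b.a.0)\{a} + b.b.b.0) | ··b··> s1, ··b··> s2, ··b··> s3
  s1 = (a.0)\{a} | (no moves)
  s2 = a.0\{b} + (b.0)\{b} | ··a··> s4
  s3 = b.b.0 | ··b··> s5
  s4 = 0\{b} | (no moves)
  s5 = b.0 | ··b··> s6
  s6 = 0 | (no moves)
Reachable graph of Q (7 states):
  t0 = b.(a.0\{b} + (b.0)\{b}) + ((b.a.0)\{a} + b.b.b.0 + b.b.b.0) | ··b··> t1, ··b··> t2, ··b··> t3
  t1 = (a.0)\{a} | (no moves)
  t2 = a.0\{b} + (b.0)\{b} | ··a··> t4
  t3 = b.b.0 | ··b··> t5
  t4 = 0\{b} | (no moves)
  t5 = b.0 | ··b··> t6
  t6 = 0 | (no moves)
Partition-refinement fixed point:
  B0 = {s0, t0}
  B1 = {s3, t3}
  B2 = {s5, t5}
  B3 = {s1, s4, s6, t1, t4, t6}
  B4 = {s2, t2}
s0 ∈ B0, t0 ∈ B0 → same block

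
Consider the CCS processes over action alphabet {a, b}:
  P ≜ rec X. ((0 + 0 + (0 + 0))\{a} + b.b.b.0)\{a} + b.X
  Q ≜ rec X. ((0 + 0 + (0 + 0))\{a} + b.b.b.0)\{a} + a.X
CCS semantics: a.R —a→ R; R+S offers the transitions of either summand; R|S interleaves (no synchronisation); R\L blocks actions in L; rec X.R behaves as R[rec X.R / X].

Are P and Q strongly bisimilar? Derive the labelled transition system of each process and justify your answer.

P ≁ Q

P's transition system — 4 states:
  m0 = rec X. ((0 + 0 + (0 + 0))\{a} + b.b.b.0)\{a} + b.X | -b-> m0, -b-> m1
  m1 = (b.b.0)\{a} | -b-> m2
  m2 = (b.0)\{a} | -b-> m3
  m3 = 0\{a} | ∅
Q's transition system — 4 states:
  n0 = rec X. ((0 + 0 + (0 + 0))\{a} + b.b.b.0)\{a} + a.X | -a-> n0, -b-> n1
  n1 = (b.b.0)\{a} | -b-> n2
  n2 = (b.0)\{a} | -b-> n3
  n3 = 0\{a} | ∅
Coarsest stable partition (strong bisimilarity classes):
  B0 = {m0}
  B1 = {m1, n1}
  B2 = {m2, n2}
  B3 = {m3, n3}
  B4 = {n0}
m0 ∈ B0, n0 ∈ B4 → different blocks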